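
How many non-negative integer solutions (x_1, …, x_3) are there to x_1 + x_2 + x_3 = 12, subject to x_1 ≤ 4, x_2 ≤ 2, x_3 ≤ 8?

Ignoring the caps, the number of non-negative solutions to x_1+…+x_3 = 12 is C(14,2) = 91.
Subtract solutions that violate a single cap (substitute x_i' = x_i − (cap_i+1)): x_1 ≥ 5 gives C(9,2) = 36; x_2 ≥ 3 gives C(11,2) = 55; x_3 ≥ 9 gives C(5,2) = 10. Together 101.
Add back pairs where two caps are both exceeded: 15 + 0 + 1 = 16.
By inclusion–exclusion the count is 91 − 101 + 16 = 6.

6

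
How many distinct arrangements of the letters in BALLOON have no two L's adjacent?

900

There are 7!/(2!·2!) = 1260 arrangements of BALLOON in total.
If the two L's are adjacent, glue them into one block, leaving 6 items to arrange: (6)!/(2!) = 360 ways.
Hence 1260 − 360 = 900.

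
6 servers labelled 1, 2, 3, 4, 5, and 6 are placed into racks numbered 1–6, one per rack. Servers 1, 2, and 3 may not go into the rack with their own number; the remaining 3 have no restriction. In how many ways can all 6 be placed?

Let Aᵢ (for i ∈ {1, 2, 3}) be the placements that put server i in its forbidden rack. Any j of these fix j positions, leaving (6−j)! ways to fill the rest, and there are C(3,j) ways to pick which j.
By inclusion–exclusion, the number of valid placements is Σ_{j=0}^{3} (−1)^j C(3,j)·(6−j)!.
Computing: 720 − 360 + 72 − 6 = 426.

426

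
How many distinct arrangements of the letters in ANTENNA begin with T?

60

With the first slot taken by T, it remains to arrange the other 6 letters (ANENNA).
Those 6 letters have A appearing twice and N appearing 3 times, giving (6)!/(3!·2!) = 60.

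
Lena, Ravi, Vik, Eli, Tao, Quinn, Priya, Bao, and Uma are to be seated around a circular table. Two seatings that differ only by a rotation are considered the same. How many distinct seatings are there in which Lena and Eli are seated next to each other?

Treat {Lena, Eli} as one unit (2 internal orders) and seat the resulting 8 units around the table: (7)! circular arrangements.
So 2 × (7)! = 2 × 5040 = 10080.

10080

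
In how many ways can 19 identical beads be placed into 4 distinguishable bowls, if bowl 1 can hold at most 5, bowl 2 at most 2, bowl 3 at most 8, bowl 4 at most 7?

Ignoring the caps, the number of non-negative solutions to x_1+…+x_4 = 19 is C(22,3) = 1540.
Subtract solutions that violate a single cap (substitute x_i' = x_i − (cap_i+1)): x_1 ≥ 6 gives C(16,3) = 560; x_2 ≥ 3 gives C(19,3) = 969; x_3 ≥ 9 gives C(13,3) = 286; x_4 ≥ 8 gives C(14,3) = 364. Together 2179.
Add back pairs where two caps are both exceeded: 286 + 35 + 56 + 120 + 165 + 10 = 672.
Subtract triples: 4 + 10 + 0 + 0 = 14.
By inclusion–exclusion the count is 1540 − 2179 + 672 − 14 = 19.

19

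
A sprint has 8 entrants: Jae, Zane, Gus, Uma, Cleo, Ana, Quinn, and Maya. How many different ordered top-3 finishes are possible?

There are 8 choices for 1st place, 7 for 2nd, and 6 for 3rd.
That gives 8 × 7 × 6 = 336.

336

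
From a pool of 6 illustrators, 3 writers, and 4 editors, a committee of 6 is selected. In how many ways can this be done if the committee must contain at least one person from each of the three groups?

Total 6-person selections from all 13: C(13,6) = 1716.
Subtract selections that omit an entire group: no illustrators → C(7,6) = 7; no writers → C(10,6) = 210; no editors → C(9,6) = 84.
Add back selections omitting two groups (i.e. drawn from a single group): C(6,6) + C(3,6) + C(4,6) = 1.
By inclusion–exclusion: 1716 − 301 + 1 = 1416.

1416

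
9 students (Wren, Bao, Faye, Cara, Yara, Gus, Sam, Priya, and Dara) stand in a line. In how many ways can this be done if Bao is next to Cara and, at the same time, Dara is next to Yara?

20160

Treat {Bao,Cara} as one block (2 orders) and {Dara,Yara} as another (2 orders).
That leaves 7 units to arrange: 2 × 2 × 7! = 4 × 5040 = 20160.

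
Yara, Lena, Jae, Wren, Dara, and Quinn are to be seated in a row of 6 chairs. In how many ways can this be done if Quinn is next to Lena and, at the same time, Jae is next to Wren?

96

Treat {Quinn,Lena} as one block (2 orders) and {Jae,Wren} as another (2 orders).
That leaves 4 units to arrange: 2 × 2 × 4! = 4 × 24 = 96.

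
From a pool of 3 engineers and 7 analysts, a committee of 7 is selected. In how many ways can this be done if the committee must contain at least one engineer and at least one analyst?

119

Unrestricted: C(10,7) = 120 ways to pick any 7 of the 10.
Selections missing a whole group: no engineers → C(7,7) = 1; no analysts → C(3,7) = 0.
Both groups omitted at once is impossible, so 120 − 1 = 119.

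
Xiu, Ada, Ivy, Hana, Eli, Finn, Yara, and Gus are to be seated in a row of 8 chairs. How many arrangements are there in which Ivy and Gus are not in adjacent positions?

Of the 8! = 40320 arrangements, those with Ivy and Gus adjacent number 2 × 7! = 10080 (treat the pair as a block with 2 internal orders).
Complementary counting: 40320 − 10080 = 30240.

30240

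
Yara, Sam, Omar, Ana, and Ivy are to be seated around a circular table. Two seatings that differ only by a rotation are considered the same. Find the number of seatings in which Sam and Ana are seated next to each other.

Glue Sam and Ana into a block (2 internal orders). Seating 4 units around a circle gives (3)! arrangements.
So 2 × (3)! = 2 × 6 = 12.

12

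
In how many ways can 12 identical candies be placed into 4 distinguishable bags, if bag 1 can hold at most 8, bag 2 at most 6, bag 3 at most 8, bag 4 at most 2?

Ignoring the caps, the number of non-negative solutions to x_1+…+x_4 = 12 is C(15,3) = 455.
Subtract solutions that violate a single cap (substitute x_i' = x_i − (cap_i+1)): x_1 ≥ 9 gives C(6,3) = 20; x_2 ≥ 7 gives C(8,3) = 56; x_3 ≥ 9 gives C(6,3) = 20; x_4 ≥ 3 gives C(12,3) = 220. Together 316.
Add back pairs where two caps are both exceeded: 0 + 0 + 1 + 0 + 10 + 1 = 12.
By inclusion–exclusion the count is 455 − 316 + 12 = 151.

151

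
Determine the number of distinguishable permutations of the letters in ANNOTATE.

5040

The 8 letters of ANNOTATE have repeats: A appearing twice, N appearing twice, and T appearing twice.
Dividing 8! = 40320 by 2!·2!·2! = 8 for the repeated letters gives 5040.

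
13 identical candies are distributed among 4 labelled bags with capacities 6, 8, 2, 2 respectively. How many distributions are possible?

36

Ignoring the caps, the number of non-negative solutions to x_1+…+x_4 = 13 is C(16,3) = 560.
Subtract solutions that violate a single cap (substitute x_i' = x_i − (cap_i+1)): x_1 ≥ 7 gives C(9,3) = 84; x_2 ≥ 9 gives C(7,3) = 35; x_3 ≥ 3 gives C(13,3) = 286; x_4 ≥ 3 gives C(13,3) = 286. Together 691.
Add back pairs where two caps are both exceeded: 0 + 20 + 20 + 4 + 4 + 120 = 168.
Subtract triples: 0 + 0 + 1 + 0 = 1.
By inclusion–exclusion the count is 560 − 691 + 168 − 1 = 36.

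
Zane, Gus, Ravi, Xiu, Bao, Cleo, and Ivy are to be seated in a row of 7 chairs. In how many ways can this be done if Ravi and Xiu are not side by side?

3600

Of the 7! = 5040 arrangements, those with Ravi and Xiu adjacent number 2 × 6! = 1440 (treat the pair as a block with 2 internal orders).
So 5040 − 1440 = 3600 arrangements keep them apart.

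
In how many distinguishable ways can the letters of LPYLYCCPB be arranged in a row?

LPYLYCCPB has 9 letters with C appearing twice, L appearing twice, P appearing twice, and Y appearing twice.
Dividing 9! = 362880 by 2!·2!·2!·2! = 16 for the repeated letters gives 22680.

22680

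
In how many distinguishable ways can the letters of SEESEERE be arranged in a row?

168

Letter multiplicities in SEESEERE: E×5, R×1, S×2.
So there are 8! / (5!·2!) = 168 distinguishable arrangements.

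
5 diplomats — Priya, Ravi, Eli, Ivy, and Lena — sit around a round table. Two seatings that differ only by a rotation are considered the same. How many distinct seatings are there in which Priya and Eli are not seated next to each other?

All circular seatings of 5 people number (4)! = 24.
Those with Priya next to Eli: fuse the pair into one unit and seat 4 units around a circle — 2·(3)! = 12.
Subtracting, 24 − 12 = 12.

12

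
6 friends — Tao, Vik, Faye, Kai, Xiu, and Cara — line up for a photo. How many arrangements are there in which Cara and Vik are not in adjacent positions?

Of the 6! = 720 arrangements, those with Cara and Vik adjacent number 2 × 5! = 240 (treat the pair as a block with 2 internal orders).
So 720 − 240 = 480 arrangements keep them apart.

480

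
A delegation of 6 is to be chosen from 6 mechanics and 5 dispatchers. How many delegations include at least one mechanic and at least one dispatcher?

461

With no constraint there are C(11,6) = 462 possible selections.
Subtract selections that omit an entire group: no mechanics → C(5,6) = 0; no dispatchers → C(6,6) = 1.
Both groups omitted at once is impossible, so 462 − 1 = 461.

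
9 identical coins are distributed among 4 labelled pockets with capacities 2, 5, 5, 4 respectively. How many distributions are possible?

Without the upper bounds there are C(12,3) = 220 ways to split 9 among 4 pockets.
Subtract solutions that violate a single cap (substitute x_i' = x_i − (cap_i+1)): x_1 ≥ 3 gives C(9,3) = 84; x_2 ≥ 6 gives C(6,3) = 20; x_3 ≥ 6 gives C(6,3) = 20; x_4 ≥ 5 gives C(7,3) = 35. Together 159.
Add back pairs where two caps are both exceeded: 1 + 1 + 4 + 0 + 0 + 0 = 6.
By inclusion–exclusion the count is 220 − 159 + 6 = 67.

67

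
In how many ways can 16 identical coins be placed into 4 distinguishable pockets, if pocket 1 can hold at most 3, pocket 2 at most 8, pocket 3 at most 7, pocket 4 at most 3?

48

By stars and bars, unrestricted non-negative solutions to x_1+…+x_4 = 16 number C(16+3,3) = 969.
Subtract solutions that violate a single cap (substitute x_i' = x_i − (cap_i+1)): x_1 ≥ 4 gives C(15,3) = 455; x_2 ≥ 9 gives C(10,3) = 120; x_3 ≥ 8 gives C(11,3) = 165; x_4 ≥ 4 gives C(15,3) = 455. Together 1195.
Add back pairs where two caps are both exceeded: 20 + 35 + 165 + 0 + 20 + 35 = 275.
Subtract triples: 0 + 0 + 1 + 0 = 1.
By inclusion–exclusion the count is 969 − 1195 + 275 − 1 = 48.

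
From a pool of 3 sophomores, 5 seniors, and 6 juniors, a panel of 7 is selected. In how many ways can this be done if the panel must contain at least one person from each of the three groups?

Total 7-person selections from all 14: C(14,7) = 3432.
Subtract selections that omit an entire group: no sophomores → C(11,7) = 330; no seniors → C(9,7) = 36; no juniors → C(8,7) = 8.
Add back selections omitting two groups (i.e. drawn from a single group): C(3,7) + C(5,7) + C(6,7) = 0.
By inclusion–exclusion: 3432 − 374 + 0 = 3058.

3058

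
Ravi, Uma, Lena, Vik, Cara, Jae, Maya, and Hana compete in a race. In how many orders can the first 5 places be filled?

6720

This is an ordered selection of 5 from 8: P(8,5).
That gives 8 × 7 × 6 × 5 × 4 = 6720.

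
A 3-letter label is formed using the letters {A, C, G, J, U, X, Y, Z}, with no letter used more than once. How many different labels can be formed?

With no repetition, fill the 3 letters in order: 8 choices, then 7, down to 6.
8 × 7 × 6 = 336.

336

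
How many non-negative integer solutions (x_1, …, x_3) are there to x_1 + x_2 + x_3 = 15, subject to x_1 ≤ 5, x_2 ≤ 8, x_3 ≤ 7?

21

Ignoring the caps, the number of non-negative solutions to x_1+…+x_3 = 15 is C(17,2) = 136.
Subtract solutions that violate a single cap (substitute x_i' = x_i − (cap_i+1)): x_1 ≥ 6 gives C(11,2) = 55; x_2 ≥ 9 gives C(8,2) = 28; x_3 ≥ 8 gives C(9,2) = 36. Together 119.
Add back pairs where two caps are both exceeded: 1 + 3 + 0 = 4.
By inclusion–exclusion the count is 136 − 119 + 4 = 21.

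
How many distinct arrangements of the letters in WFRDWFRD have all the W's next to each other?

Treat the 2 copies of W as a single block. The multiset to arrange is then {WW, D, D, F, F, R, R}, 7 items in all.
That gives (7)!/(2!·2!·2!) = 630 arrangements.

630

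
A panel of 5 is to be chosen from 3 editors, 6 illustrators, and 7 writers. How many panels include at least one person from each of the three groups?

With no constraint there are C(16,5) = 4368 possible selections.
Subtract selections that omit an entire group: no editors → C(13,5) = 1287; no illustrators → C(10,5) = 252; no writers → C(9,5) = 126.
Add back selections omitting two groups (i.e. drawn from a single group): C(3,5) + C(6,5) + C(7,5) = 27.
By inclusion–exclusion: 4368 − 1665 + 27 = 2730.

2730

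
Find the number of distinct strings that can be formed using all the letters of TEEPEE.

30

TEEPEE has 6 letters with E appearing 4 times.
So there are 6! / (4!) = 30 distinguishable arrangements.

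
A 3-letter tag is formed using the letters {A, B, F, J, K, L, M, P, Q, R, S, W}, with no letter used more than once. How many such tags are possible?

1320

With no repetition, fill the 3 letters in order: 12 choices, then 11, down to 10.
That product is 12 × 11 × 10 = 1320.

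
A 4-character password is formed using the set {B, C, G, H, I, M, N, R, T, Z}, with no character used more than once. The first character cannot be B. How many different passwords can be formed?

4536

The first character has 10−1 = 9 choices (anything except B).
The remaining 3 characters are filled from the other 9 symbols without repetition: 9 × 8 × 7 = 504.
Total: 9 × 504 = 4536.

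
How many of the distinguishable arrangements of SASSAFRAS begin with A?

With the first slot taken by A, it remains to arrange the other 8 letters (SSSAFRAS).
Those 8 letters have A appearing twice and S appearing 4 times, giving (8)!/(4!·2!) = 840.

840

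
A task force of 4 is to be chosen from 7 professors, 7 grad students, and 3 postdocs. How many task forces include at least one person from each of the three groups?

With no constraint there are C(17,4) = 2380 possible selections.
Subtract selections that omit an entire group: no professors → C(10,4) = 210; no grad students → C(10,4) = 210; no postdocs → C(14,4) = 1001.
Add back selections omitting two groups (i.e. drawn from a single group): C(7,4) + C(7,4) + C(3,4) = 70.
By inclusion–exclusion: 2380 − 1421 + 70 = 1029.

1029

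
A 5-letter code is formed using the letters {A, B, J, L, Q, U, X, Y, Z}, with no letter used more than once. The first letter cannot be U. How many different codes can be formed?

13440

The first letter has 9−1 = 8 choices (anything except U).
The remaining 4 letters are filled from the other 8 symbols without repetition: 8 × 7 × 6 × 5 = 1680.
Total: 8 × 1680 = 13440.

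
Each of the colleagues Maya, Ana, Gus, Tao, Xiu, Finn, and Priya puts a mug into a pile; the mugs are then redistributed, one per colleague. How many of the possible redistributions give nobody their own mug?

1854

This is the derangement count D_7: permutations of 7 items with no fixed point.
By inclusion–exclusion this is Σ_{j=0}^{7} (−1)^j C(7,j)·(7−j)!.
Computing: 5040 − 5040 + 2520 − 840 + 210 − 42 + 7 − 1 = 1854.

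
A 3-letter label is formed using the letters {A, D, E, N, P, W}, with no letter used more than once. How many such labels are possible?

120

With no repetition, fill the 3 letters in order: 6 choices, then 5, down to 4.
6 × 5 × 4 = 120.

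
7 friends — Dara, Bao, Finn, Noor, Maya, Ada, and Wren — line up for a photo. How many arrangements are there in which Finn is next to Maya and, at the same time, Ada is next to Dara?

Treat {Finn,Maya} as one block (2 orders) and {Ada,Dara} as another (2 orders).
That leaves 5 units to arrange: 2 × 2 × 5! = 4 × 120 = 480.

480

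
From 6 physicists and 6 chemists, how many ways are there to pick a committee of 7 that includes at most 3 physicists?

396

Split by how many physicists are chosen (0 through 3).
Sum: C(6,0)·C(6,7) + C(6,1)·C(6,6) + C(6,2)·C(6,5) + C(6,3)·C(6,4) = 0 + 6 + 90 + 300 = 396.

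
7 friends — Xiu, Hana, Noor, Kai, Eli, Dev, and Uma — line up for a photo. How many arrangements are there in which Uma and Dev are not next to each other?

Of the 7! = 5040 arrangements, those with Uma and Dev adjacent number 2 × 6! = 1440 (treat the pair as a block with 2 internal orders).
Complementary counting: 5040 − 1440 = 3600.

3600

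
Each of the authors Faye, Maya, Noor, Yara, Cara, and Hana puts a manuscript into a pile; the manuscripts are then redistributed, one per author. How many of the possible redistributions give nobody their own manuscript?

265

Let Aᵢ be the assignments in which author i gets their own manuscript. We want the size of the complement of A₁∪…∪A_6.
By inclusion–exclusion this is Σ_{j=0}^{6} (−1)^j C(6,j)·(6−j)!.
Computing: 720 − 720 + 360 − 120 + 30 − 6 + 1 = 265.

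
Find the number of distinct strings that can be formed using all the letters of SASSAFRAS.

The 9 letters of SASSAFRAS have repeats: A appearing 3 times and S appearing 4 times.
So there are 9! / (4!·3!) = 2520 distinguishable arrangements.

2520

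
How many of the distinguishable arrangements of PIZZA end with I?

Fix I in the last position and arrange the remaining 4 letters.
Those 4 letters have Z appearing twice, giving (4)!/(2!) = 12.

12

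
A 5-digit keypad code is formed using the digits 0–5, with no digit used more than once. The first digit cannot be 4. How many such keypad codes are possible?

The first digit has 6−1 = 5 choices (anything except 4).
The remaining 4 digits are filled from the other 5 symbols without repetition: 5 × 4 × 3 × 2 = 120.
Total: 5 × 120 = 600.

600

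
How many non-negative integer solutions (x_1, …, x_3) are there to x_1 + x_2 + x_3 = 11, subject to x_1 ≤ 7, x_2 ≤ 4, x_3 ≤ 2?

6

Without the upper bounds there are C(13,2) = 78 ways to split 11 among 3 variables.
Subtract solutions that violate a single cap (substitute x_i' = x_i − (cap_i+1)): x_1 ≥ 8 gives C(5,2) = 10; x_2 ≥ 5 gives C(8,2) = 28; x_3 ≥ 3 gives C(10,2) = 45. Together 83.
Add back pairs where two caps are both exceeded: 0 + 1 + 10 = 11.
By inclusion–exclusion the count is 78 − 83 + 11 = 6.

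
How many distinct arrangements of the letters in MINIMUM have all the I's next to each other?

Treat the 2 copies of I as a single block. The multiset to arrange is then {II, M, M, M, N, U}, 6 items in all.
That gives (6)!/(3!) = 120 arrangements.

120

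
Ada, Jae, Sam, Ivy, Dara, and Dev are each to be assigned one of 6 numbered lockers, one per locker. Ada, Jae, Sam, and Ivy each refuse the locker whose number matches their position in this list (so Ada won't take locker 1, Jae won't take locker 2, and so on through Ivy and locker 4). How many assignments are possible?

Let Aᵢ (for 1 ≤ i ≤ 4) be the placements that put person i in their forbidden locker. Any j of these fix j positions, leaving (6−j)! ways to fill the rest, and there are C(4,j) ways to pick which j.
By inclusion–exclusion, the number of valid placements is Σ_{j=0}^{4} (−1)^j C(4,j)·(6−j)!.
Computing: 720 − 480 + 144 − 24 + 2 = 362.

362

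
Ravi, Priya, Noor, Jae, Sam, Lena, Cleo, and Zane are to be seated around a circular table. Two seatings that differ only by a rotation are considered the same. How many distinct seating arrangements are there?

5040

Around a circle, 8 distinct people have 8!/8 = (7)! = 5040 rotationally distinct seatings.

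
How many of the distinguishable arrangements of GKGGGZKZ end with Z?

Fix Z in the last position and arrange the remaining 7 letters.
Those 7 letters have G appearing 4 times and K appearing twice, giving (7)!/(4!·2!) = 105.

105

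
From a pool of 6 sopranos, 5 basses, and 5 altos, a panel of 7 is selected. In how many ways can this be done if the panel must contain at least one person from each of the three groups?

Total 7-person selections from all 16: C(16,7) = 11440.
Subtract selections that omit an entire group: no sopranos → C(10,7) = 120; no basses → C(11,7) = 330; no altos → C(11,7) = 330.
Add back selections omitting two groups (i.e. drawn from a single group): C(6,7) + C(5,7) + C(5,7) = 0.
By inclusion–exclusion: 11440 − 780 + 0 = 10660.

10660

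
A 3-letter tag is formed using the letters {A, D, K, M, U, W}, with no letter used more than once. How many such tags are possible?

Choose and order 3 of the 6 symbols: the first letter has 6 options, the next 5, then 4.
6 × 5 × 4 = 120.

120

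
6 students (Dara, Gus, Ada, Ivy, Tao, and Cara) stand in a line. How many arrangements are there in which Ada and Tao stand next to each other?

Glue Ada and Tao into one block (2 internal orders), leaving 5 units to arrange in a row.
So the count is 2·(5)! = 240.

240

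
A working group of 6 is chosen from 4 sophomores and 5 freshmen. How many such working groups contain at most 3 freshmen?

50

Split by how many freshmen are chosen (0 through 3).
Sum: C(5,0)·C(4,6) + C(5,1)·C(4,5) + C(5,2)·C(4,4) + C(5,3)·C(4,3) = 0 + 0 + 10 + 40 = 50.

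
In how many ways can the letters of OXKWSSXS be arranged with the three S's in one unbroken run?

360

Treat the 3 copies of S as a single block. The multiset to arrange is then {SSS, K, O, W, X, X}, 6 items in all.
That gives (6)!/(2!) = 360 arrangements.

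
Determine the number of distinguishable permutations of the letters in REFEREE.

105

Letter multiplicities in REFEREE: E×4, F×1, R×2.
So there are 7! / (4!·2!) = 105 distinguishable arrangements.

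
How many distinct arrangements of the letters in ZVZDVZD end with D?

With the last slot taken by D, it remains to arrange the other 6 letters (ZVZVZD).
Those 6 letters have V appearing twice and Z appearing 3 times, giving (6)!/(3!·2!) = 60.

60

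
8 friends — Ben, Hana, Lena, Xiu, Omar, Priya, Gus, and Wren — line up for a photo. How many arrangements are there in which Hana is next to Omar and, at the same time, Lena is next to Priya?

2880

Treat {Hana,Omar} as one block (2 orders) and {Lena,Priya} as another (2 orders).
That leaves 6 units to arrange: 2 × 2 × 6! = 4 × 720 = 2880.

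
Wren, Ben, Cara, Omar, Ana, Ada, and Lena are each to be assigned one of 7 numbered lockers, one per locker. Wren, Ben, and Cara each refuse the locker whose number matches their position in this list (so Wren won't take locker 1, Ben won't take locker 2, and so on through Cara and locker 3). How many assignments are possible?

Let Aᵢ (for i ∈ {1, 2, 3}) be the placements that put person i in their forbidden locker. Any j of these fix j positions, leaving (7−j)! ways to fill the rest, and there are C(3,j) ways to pick which j.
By inclusion–exclusion, the number of valid placements is Σ_{j=0}^{3} (−1)^j C(3,j)·(7−j)!.
Computing: 5040 − 2160 + 360 − 24 = 3216.

3216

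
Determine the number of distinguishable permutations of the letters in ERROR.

ERROR has 5 letters with R appearing 3 times.
Dividing 5! = 120 by 3! = 6 for the repeated letters gives 20.

20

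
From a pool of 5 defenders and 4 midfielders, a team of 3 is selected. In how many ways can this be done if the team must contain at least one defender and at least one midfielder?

Total 3-person selections from all 9: C(9,3) = 84.
Subtract selections that omit an entire group: no defenders → C(4,3) = 4; no midfielders → C(5,3) = 10.
Both groups omitted at once is impossible, so 84 − 14 = 70.

70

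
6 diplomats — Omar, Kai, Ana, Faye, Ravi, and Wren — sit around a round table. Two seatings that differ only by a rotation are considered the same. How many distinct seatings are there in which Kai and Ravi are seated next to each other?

48

Glue Kai and Ravi into a block (2 internal orders). Seating 5 units around a circle gives (4)! arrangements.
So 2 × (4)! = 2 × 24 = 48.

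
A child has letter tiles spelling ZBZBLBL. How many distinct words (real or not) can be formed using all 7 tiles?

210

The 7 letters of ZBZBLBL have repeats: B appearing 3 times, L appearing twice, and Z appearing twice.
The number of distinct arrangements is 7!/(3!·2!·2!) = 5040/24 = 210.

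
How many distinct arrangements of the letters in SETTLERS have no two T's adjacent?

Total arrangements of SETTLERS: 8!/(2!·2!·2!) = 5040.
Arrangements with the T's together: treat TT as one letter, giving (7)!/(2!·2!) = 1260.
Subtracting, 5040 − 1260 = 3780 arrangements keep the T's apart.

3780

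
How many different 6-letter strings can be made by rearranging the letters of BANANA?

BANANA has 6 letters with A appearing 3 times and N appearing twice.
Dividing 6! = 720 by 3!·2! = 12 for the repeated letters gives 60.

60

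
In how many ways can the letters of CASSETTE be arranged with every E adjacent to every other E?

Treat the 2 copies of E as a single block. The multiset to arrange is then {EE, A, C, S, S, T, T}, 7 items in all.
That gives (7)!/(2!·2!) = 1260 arrangements.

1260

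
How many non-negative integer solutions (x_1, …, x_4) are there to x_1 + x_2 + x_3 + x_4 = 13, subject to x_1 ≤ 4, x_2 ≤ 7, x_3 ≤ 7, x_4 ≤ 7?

230

By stars and bars, unrestricted non-negative solutions to x_1+…+x_4 = 13 number C(13+3,3) = 560.
Subtract solutions that violate a single cap (substitute x_i' = x_i − (cap_i+1)): x_1 ≥ 5 gives C(11,3) = 165; x_2 ≥ 8 gives C(8,3) = 56; x_3 ≥ 8 gives C(8,3) = 56; x_4 ≥ 8 gives C(8,3) = 56. Together 333.
Add back pairs where two caps are both exceeded: 1 + 1 + 1 + 0 + 0 + 0 = 3.
By inclusion–exclusion the count is 560 − 333 + 3 = 230.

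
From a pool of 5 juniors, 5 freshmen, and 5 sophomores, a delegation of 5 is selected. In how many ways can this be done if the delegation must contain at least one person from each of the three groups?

With no constraint there are C(15,5) = 3003 possible selections.
Selections missing a whole group: no juniors → C(10,5) = 252; no freshmen → C(10,5) = 252; no sophomores → C(10,5) = 252.
Add back selections omitting two groups (i.e. drawn from a single group): C(5,5) + C(5,5) + C(5,5) = 3.
By inclusion–exclusion: 3003 − 756 + 3 = 2250.

2250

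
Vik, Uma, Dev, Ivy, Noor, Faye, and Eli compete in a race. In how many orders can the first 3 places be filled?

210

This is an ordered selection of 3 from 7: P(7,3).
That gives 7 × 6 × 5 = 210.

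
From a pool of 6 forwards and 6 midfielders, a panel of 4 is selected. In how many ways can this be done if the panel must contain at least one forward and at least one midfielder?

465

With no constraint there are C(12,4) = 495 possible selections.
Selections missing a whole group: no forwards → C(6,4) = 15; no midfielders → C(6,4) = 15.
Both groups omitted at once is impossible, so 495 − 30 = 465.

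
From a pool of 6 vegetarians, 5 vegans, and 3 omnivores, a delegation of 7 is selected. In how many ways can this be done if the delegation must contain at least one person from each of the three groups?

Total 7-person selections from all 14: C(14,7) = 3432.
Selections missing a whole group: no vegetarians → C(8,7) = 8; no vegans → C(9,7) = 36; no omnivores → C(11,7) = 330.
Add back selections omitting two groups (i.e. drawn from a single group): C(6,7) + C(5,7) + C(3,7) = 0.
By inclusion–exclusion: 3432 − 374 + 0 = 3058.

3058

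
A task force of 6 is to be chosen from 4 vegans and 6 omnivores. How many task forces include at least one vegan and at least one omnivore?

Unrestricted: C(10,6) = 210 ways to pick any 6 of the 10.
Selections missing a whole group: no vegans → C(6,6) = 1; no omnivores → C(4,6) = 0.
Both groups omitted at once is impossible, so 210 − 1 = 209.

209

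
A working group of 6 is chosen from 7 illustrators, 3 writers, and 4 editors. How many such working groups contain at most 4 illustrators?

Split by how many illustrators are chosen (0 through 4).
Sum: C(7,0)·C(7,6) + C(7,1)·C(7,5) + C(7,2)·C(7,4) + C(7,3)·C(7,3) + C(7,4)·C(7,2) = 7 + 147 + 735 + 1225 + 735 = 2849.

2849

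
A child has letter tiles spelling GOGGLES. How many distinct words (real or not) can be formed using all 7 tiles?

The 7 letters of GOGGLES have repeats: G appearing 3 times.
So there are 7! / (3!) = 840 distinguishable arrangements.

840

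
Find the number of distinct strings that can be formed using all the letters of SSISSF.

30

The 6 letters of SSISSF have repeats: S appearing 4 times.
Dividing 6! = 720 by 4! = 24 for the repeated letters gives 30.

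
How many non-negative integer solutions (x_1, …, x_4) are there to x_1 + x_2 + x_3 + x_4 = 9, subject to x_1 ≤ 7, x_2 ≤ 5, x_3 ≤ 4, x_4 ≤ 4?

By stars and bars, unrestricted non-negative solutions to x_1+…+x_4 = 9 number C(9+3,3) = 220.
Subtract solutions that violate a single cap (substitute x_i' = x_i − (cap_i+1)): x_1 ≥ 8 gives C(4,3) = 4; x_2 ≥ 6 gives C(6,3) = 20; x_3 ≥ 5 gives C(7,3) = 35; x_4 ≥ 5 gives C(7,3) = 35. Together 94.
No two caps can be exceeded simultaneously, so the pair terms are all 0.
By inclusion–exclusion the count is 220 − 94 + 0 = 126.

126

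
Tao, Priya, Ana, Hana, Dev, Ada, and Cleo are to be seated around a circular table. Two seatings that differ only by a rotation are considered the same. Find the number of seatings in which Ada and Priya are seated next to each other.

Treat {Ada, Priya} as one unit (2 internal orders) and seat the resulting 6 units around the table: (5)! circular arrangements.
So 2 × (5)! = 2 × 120 = 240.

240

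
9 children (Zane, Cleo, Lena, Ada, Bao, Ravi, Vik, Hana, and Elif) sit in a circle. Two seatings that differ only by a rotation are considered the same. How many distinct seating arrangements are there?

40320

Seat Zane anywhere (absorbing the rotational symmetry), then permute the other 8: (8)! = 40320.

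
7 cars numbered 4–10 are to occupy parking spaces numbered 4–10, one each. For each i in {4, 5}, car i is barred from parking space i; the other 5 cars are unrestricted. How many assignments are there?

3720

Let Aᵢ (for i ∈ {4, 5}) be the placements that put car i in its forbidden parking space. Any j of these fix j positions, leaving (7−j)! ways to fill the rest, and there are C(2,j) ways to pick which j.
By inclusion–exclusion, the number of valid placements is Σ_{j=0}^{2} (−1)^j C(2,j)·(7−j)!.
Computing: 5040 − 1440 + 120 = 3720.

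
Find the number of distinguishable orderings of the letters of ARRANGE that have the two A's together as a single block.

360

Treat the 2 copies of A as a single block. The multiset to arrange is then {AA, E, G, N, R, R}, 6 items in all.
That gives (6)!/(2!) = 360 arrangements.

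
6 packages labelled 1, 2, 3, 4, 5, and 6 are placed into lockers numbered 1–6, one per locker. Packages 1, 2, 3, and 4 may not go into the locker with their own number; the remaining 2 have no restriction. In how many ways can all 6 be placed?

362

Let Aᵢ (for 1 ≤ i ≤ 4) be the placements that put package i in its forbidden locker. Any j of these fix j positions, leaving (6−j)! ways to fill the rest, and there are C(4,j) ways to pick which j.
By inclusion–exclusion, the number of valid placements is Σ_{j=0}^{4} (−1)^j C(4,j)·(6−j)!.
Computing: 720 − 480 + 144 − 24 + 2 = 362.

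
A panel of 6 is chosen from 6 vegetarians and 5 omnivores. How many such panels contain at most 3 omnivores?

381

Split by how many omnivores are chosen (0 through 3).
Sum: C(5,0)·C(6,6) + C(5,1)·C(6,5) + C(5,2)·C(6,4) + C(5,3)·C(6,3) = 1 + 30 + 150 + 200 = 381.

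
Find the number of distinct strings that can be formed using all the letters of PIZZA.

PIZZA has 5 letters with Z appearing twice.
Dividing 5! = 120 by 2! = 2 for the repeated letters gives 60.

60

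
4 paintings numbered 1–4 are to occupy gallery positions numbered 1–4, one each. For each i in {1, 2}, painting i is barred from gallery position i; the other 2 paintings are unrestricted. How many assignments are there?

Let Aᵢ (for i ∈ {1, 2}) be the placements that put painting i in its forbidden gallery position. Any j of these fix j positions, leaving (4−j)! ways to fill the rest, and there are C(2,j) ways to pick which j.
By inclusion–exclusion, the number of valid placements is Σ_{j=0}^{2} (−1)^j C(2,j)·(4−j)!.
Computing: 24 − 12 + 2 = 14.

14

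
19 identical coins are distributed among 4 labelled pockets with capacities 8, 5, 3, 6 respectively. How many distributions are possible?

Ignoring the caps, the number of non-negative solutions to x_1+…+x_4 = 19 is C(22,3) = 1540.
Subtract solutions that violate a single cap (substitute x_i' = x_i − (cap_i+1)): x_1 ≥ 9 gives C(13,3) = 286; x_2 ≥ 6 gives C(16,3) = 560; x_3 ≥ 4 gives C(18,3) = 816; x_4 ≥ 7 gives C(15,3) = 455. Together 2117.
Add back pairs where two caps are both exceeded: 35 + 84 + 20 + 220 + 84 + 165 = 608.
Subtract triples: 1 + 0 + 0 + 10 = 11.
By inclusion–exclusion the count is 1540 − 2117 + 608 − 11 = 20.

20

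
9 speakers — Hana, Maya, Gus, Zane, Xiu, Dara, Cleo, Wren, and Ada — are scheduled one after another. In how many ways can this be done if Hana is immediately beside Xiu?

Place the 7 others and the Hana-Xiu pair as 8 objects in a line; the pair has 2 internal arrangements.
So the count is 2·(8)! = 80640.

80640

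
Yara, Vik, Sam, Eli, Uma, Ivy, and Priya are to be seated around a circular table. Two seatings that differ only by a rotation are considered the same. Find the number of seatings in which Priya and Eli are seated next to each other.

240

Glue Priya and Eli into a block (2 internal orders). Seating 6 units around a circle gives (5)! arrangements.
So 2 × (5)! = 2 × 120 = 240.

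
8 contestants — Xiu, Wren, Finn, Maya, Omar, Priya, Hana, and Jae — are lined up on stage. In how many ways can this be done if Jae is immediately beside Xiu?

Place the 6 others and the Jae-Xiu pair as 7 objects in a line; the pair has 2 internal arrangements.
That gives 2 × 7! = 2 × 5040 = 10080.

10080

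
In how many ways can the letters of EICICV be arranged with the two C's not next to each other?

Total arrangements of EICICV: 6!/(2!·2!) = 180.
Arrangements with the C's together: treat CC as one letter, giving (5)!/(2!) = 60.
Subtracting, 180 − 60 = 120 arrangements keep the C's apart.

120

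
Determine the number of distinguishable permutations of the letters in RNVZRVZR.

1680

The 8 letters of RNVZRVZR have repeats: R appearing 3 times, V appearing twice, and Z appearing twice.
The number of distinct arrangements is 8!/(3!·2!·2!) = 40320/24 = 1680.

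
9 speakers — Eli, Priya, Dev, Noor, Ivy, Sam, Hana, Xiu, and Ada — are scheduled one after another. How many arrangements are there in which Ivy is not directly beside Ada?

There are 9! = 362880 arrangements in all. If Ivy and Ada are adjacent, merging them into one block gives 2·(8)! = 80640 arrangements.
So 362880 − 80640 = 282240 arrangements keep them apart.

282240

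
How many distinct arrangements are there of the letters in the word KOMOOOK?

The 7 letters of KOMOOOK have repeats: K appearing twice and O appearing 4 times.
The number of distinct arrangements is 7!/(4!·2!) = 5040/48 = 105.

105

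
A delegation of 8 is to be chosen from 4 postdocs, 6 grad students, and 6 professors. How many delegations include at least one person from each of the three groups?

12285

With no constraint there are C(16,8) = 12870 possible selections.
Selections missing a whole group: no postdocs → C(12,8) = 495; no grad students → C(10,8) = 45; no professors → C(10,8) = 45.
Add back selections omitting two groups (i.e. drawn from a single group): C(4,8) + C(6,8) + C(6,8) = 0.
By inclusion–exclusion: 12870 − 585 + 0 = 12285.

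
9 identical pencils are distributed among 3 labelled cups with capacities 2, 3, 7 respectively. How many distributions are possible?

Ignoring the caps, the number of non-negative solutions to x_1+…+x_3 = 9 is C(11,2) = 55.
Subtract solutions that violate a single cap (substitute x_i' = x_i − (cap_i+1)): x_1 ≥ 3 gives C(8,2) = 28; x_2 ≥ 4 gives C(7,2) = 21; x_3 ≥ 8 gives C(3,2) = 3. Together 52.
Add back pairs where two caps are both exceeded: 6 + 0 + 0 = 6.
By inclusion–exclusion the count is 55 − 52 + 6 = 9.

9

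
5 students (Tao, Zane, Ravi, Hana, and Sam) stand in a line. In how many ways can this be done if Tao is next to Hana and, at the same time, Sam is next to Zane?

Treat {Tao,Hana} as one block (2 orders) and {Sam,Zane} as another (2 orders).
That leaves 3 units to arrange: 2 × 2 × 3! = 4 × 6 = 24.

24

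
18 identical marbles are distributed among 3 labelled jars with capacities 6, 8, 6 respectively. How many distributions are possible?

6

Without the upper bounds there are C(20,2) = 190 ways to split 18 among 3 jars.
Subtract solutions that violate a single cap (substitute x_i' = x_i − (cap_i+1)): x_1 ≥ 7 gives C(13,2) = 78; x_2 ≥ 9 gives C(11,2) = 55; x_3 ≥ 7 gives C(13,2) = 78. Together 211.
Add back pairs where two caps are both exceeded: 6 + 15 + 6 = 27.
By inclusion–exclusion the count is 190 − 211 + 27 = 6.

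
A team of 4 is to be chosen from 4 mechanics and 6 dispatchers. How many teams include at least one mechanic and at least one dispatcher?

Unrestricted: C(10,4) = 210 ways to pick any 4 of the 10.
Selections missing a whole group: no mechanics → C(6,4) = 15; no dispatchers → C(4,4) = 1.
Both groups omitted at once is impossible, so 210 − 16 = 194.

194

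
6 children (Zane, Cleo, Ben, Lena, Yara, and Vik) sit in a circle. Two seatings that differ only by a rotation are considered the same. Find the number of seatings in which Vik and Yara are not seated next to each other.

72

Without the restriction there are (5)! = 120 seatings.
Those with Vik next to Yara: fuse the pair into one unit and seat 5 units around a circle — 2·(4)! = 48.
Subtracting, 120 − 48 = 72.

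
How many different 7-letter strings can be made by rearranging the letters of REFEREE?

Letter multiplicities in REFEREE: E×4, F×1, R×2.
The number of distinct arrangements is 7!/(4!·2!) = 5040/48 = 105.

105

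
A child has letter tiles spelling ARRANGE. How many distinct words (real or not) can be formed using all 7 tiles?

The 7 letters of ARRANGE have repeats: A appearing twice and R appearing twice.
Dividing 7! = 5040 by 2!·2! = 4 for the repeated letters gives 1260.

1260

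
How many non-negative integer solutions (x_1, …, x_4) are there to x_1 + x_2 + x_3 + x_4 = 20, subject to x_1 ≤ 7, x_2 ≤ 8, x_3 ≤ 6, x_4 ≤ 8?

Without the upper bounds there are C(23,3) = 1771 ways to split 20 among 4 variables.
Subtract solutions that violate a single cap (substitute x_i' = x_i − (cap_i+1)): x_1 ≥ 8 gives C(15,3) = 455; x_2 ≥ 9 gives C(14,3) = 364; x_3 ≥ 7 gives C(16,3) = 560; x_4 ≥ 9 gives C(14,3) = 364. Together 1743.
Add back pairs where two caps are both exceeded: 20 + 56 + 20 + 35 + 10 + 35 = 176.
By inclusion–exclusion the count is 1771 − 1743 + 176 = 204.

204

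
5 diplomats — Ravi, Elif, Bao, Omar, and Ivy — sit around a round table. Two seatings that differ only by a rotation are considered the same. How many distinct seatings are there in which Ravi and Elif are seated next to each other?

Glue Ravi and Elif into a block (2 internal orders). Seating 4 units around a circle gives (3)! arrangements.
So 2 × (3)! = 2 × 6 = 12.

12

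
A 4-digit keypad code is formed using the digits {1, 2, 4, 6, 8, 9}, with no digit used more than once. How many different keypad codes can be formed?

360

This is a permutation of 4 out of 6: P(6,4) = 6!/2!.
6 × 5 × 4 × 3 = 360.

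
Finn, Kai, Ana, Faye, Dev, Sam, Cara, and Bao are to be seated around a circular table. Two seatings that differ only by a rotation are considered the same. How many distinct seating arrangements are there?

5040

Around a circle, 8 distinct people have 8!/8 = (7)! = 5040 rotationally distinct seatings.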